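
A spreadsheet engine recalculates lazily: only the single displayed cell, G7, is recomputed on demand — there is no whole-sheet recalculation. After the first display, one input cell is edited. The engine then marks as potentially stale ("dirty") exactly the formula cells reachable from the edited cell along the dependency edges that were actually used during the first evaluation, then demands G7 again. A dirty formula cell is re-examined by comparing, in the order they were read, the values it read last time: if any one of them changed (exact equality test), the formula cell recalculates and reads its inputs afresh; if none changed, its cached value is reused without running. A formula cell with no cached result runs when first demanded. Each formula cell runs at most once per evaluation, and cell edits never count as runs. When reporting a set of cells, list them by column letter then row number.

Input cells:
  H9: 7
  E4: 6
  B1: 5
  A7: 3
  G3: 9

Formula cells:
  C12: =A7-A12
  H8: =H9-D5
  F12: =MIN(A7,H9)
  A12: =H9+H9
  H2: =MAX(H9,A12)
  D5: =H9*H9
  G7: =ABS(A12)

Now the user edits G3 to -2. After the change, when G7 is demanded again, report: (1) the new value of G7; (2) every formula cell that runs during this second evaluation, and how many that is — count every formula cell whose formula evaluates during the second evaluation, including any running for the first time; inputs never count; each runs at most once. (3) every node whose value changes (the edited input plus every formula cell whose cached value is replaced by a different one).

New value of G7: 14.
Formula cells that run: none — 0 in total.
Values that change: G3.
Key observation: G3 is never demanded by the output, so the edit triggers no recomputation at all.

First evaluation (everything demanded from the output):
  A12 = 7 + 7 = 14
  G7 = ABS(14) = 14

Propagation after the edit:
  G3 feeds no computation that the output demands — nothing is marked dirty and nothing runs.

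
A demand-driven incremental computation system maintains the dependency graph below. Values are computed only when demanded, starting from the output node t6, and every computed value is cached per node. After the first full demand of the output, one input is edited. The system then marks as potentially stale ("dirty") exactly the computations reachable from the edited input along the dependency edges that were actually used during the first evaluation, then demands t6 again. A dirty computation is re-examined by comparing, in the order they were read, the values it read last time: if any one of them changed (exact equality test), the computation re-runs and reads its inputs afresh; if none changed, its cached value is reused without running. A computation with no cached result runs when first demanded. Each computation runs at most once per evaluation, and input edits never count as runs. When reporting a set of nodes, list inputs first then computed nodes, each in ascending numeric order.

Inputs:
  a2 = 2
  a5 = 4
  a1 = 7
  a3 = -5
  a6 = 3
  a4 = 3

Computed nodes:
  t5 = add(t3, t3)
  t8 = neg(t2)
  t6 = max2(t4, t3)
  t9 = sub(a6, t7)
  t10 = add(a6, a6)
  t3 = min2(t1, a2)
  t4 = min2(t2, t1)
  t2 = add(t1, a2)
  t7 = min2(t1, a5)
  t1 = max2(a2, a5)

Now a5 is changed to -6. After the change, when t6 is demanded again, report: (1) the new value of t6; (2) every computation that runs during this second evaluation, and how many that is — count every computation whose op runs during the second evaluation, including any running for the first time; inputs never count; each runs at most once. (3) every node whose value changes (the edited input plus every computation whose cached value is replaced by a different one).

New value of t6: 2.
Computations that run: t1, t2, t3, t4, t6 — 5 in total.
Values that change: a5, t1, t2, t4, t6.

First evaluation (everything demanded from the output):
  t1 = max2(2, 4) = 4
  t2 = add(4, 2) = 6
  t3 = min2(4, 2) = 2
  t4 = min2(6, 4) = 4
  t6 = max2(4, 2) = 4

Propagation after the edit:
  t1: runs — a5 4->-6; result 2.
  t2: runs — t1 4->2; result 4.
  t3: runs — t1 4->2; result 2 (same value as before).
  t4: runs — t2 6->4; t1 4->2; result 2.
  t6: runs — t4 4->2; result 2.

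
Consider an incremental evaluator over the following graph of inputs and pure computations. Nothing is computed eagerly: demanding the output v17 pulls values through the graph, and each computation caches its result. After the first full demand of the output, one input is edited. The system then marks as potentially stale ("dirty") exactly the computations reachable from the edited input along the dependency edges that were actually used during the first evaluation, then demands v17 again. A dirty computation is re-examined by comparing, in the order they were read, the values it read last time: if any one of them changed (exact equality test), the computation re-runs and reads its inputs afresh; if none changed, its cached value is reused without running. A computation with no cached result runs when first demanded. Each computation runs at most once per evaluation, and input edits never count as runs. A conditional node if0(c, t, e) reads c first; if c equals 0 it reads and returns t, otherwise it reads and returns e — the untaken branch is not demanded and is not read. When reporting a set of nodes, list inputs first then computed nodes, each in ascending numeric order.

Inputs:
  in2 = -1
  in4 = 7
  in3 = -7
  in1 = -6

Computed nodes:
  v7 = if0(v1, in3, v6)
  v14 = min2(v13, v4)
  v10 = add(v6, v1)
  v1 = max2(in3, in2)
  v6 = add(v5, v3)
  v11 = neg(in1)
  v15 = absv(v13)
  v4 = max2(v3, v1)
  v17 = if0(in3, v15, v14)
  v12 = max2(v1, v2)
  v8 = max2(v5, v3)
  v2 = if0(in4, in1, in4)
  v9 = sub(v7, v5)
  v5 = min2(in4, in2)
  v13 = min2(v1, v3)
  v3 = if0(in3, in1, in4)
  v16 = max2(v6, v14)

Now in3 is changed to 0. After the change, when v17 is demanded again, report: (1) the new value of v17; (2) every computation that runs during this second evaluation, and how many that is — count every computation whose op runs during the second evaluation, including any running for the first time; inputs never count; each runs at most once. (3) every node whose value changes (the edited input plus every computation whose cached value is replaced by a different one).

Initial pass — values computed on the first demand:
  v1 = max2(-7, -1) = -1
  v3 = if0(in3=-7 -> else branch in4) = 7
  v4 = max2(7, -1) = 7
  v13 = min2(-1, 7) = -1
  v14 = min2(-1, 7) = -1
  v17 = if0(in3=-7 -> else branch v14) = -1

Second demand — change propagation:
  v1: re-runs because in3 -7->0; new result 0.
  v3: re-runs because in3 -7->0; new result -6.
  v4: dirty yet unreached — the second evaluation never asks for it.
  v13: re-runs because v1 -1->0; v3 7->-6; new result -6.
  v14: dirty yet unreached — the second evaluation never asks for it.
  v15: newly demanded (no cache) — executes and yields 6.
  v17: re-runs because in3 -7->0; new result 6.

The important point: the flipped condition redirects demand; v4, v14 are left stale, never re-checked.

v17 now evaluates to 6.
Run set: v1, v3, v13, v15, v17 (5 run).
Changed values: in3, v1, v3, v13, v17.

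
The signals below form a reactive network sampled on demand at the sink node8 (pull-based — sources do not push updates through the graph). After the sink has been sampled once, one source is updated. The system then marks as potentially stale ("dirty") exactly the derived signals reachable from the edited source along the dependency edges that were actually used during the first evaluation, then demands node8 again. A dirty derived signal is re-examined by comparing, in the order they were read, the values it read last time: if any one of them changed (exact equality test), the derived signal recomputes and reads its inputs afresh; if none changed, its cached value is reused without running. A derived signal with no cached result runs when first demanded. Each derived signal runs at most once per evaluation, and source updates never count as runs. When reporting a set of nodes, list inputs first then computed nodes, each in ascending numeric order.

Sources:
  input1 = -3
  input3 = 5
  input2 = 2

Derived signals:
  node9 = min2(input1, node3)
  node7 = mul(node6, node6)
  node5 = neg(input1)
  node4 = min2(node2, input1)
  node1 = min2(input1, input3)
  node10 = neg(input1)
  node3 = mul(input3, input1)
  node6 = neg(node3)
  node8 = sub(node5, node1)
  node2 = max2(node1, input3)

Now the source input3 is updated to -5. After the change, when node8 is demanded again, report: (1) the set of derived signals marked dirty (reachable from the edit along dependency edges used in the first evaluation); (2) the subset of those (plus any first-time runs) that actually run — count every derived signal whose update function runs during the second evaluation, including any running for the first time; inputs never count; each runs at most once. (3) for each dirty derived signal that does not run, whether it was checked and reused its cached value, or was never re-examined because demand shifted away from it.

Initial pass — values computed on the first demand:
  node1 = min2(-3, 5) = -3
  node5 = neg(-3) = 3
  node8 = sub(3, -3) = 6

Second demand — change propagation:
  node1: re-runs because input3 5->-5; new result -5.
  node8: re-runs because node1 -3->-5; new result 8.

Dirty set: node1, node8.
Run set: node1, node8 (2 run).
All dirty derived signals ended up running.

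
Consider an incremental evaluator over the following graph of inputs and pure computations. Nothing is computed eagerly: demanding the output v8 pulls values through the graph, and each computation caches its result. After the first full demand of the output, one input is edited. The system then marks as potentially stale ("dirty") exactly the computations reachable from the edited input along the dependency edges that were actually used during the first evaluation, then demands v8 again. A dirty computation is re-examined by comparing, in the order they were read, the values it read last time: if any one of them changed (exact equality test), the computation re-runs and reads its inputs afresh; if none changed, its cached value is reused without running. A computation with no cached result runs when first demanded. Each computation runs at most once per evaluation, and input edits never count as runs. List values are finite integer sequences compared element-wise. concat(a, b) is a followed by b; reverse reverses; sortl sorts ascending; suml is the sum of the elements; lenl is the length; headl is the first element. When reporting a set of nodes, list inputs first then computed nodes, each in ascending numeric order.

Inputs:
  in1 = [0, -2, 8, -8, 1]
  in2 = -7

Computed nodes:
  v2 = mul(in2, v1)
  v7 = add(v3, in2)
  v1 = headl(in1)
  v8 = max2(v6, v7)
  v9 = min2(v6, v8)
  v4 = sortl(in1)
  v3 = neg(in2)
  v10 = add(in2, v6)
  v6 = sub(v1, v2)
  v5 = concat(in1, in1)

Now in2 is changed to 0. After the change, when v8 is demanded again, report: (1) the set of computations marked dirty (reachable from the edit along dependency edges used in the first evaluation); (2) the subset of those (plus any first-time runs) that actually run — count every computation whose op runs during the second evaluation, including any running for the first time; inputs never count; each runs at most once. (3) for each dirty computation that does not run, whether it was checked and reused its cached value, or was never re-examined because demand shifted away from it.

Initial pass — values computed on the first demand:
  v1 = headl([0, -2, 8, -8, 1]) = 0
  v2 = mul(-7, 0) = 0
  v3 = neg(-7) = 7
  v6 = sub(0, 0) = 0
  v7 = add(7, -7) = 0
  v8 = max2(0, 0) = 0

Second demand — change propagation:
  v2: re-runs because in2 -7->0; new result 0 (unchanged).
  v3: re-runs because in2 -7->0; new result 0.
  v6: re-examined; everything it read last time is the same (v1 unchanged, v2 unchanged) — cache 0 kept, no run.
  v7: re-runs because v3 7->0; in2 -7->0; new result 0 (unchanged).
  v8: re-examined; everything it read last time is the same (v6 unchanged, v7 unchanged) — cache 0 kept, no run.

The important point: at v6 every value read last time is unchanged, so the dirty flag clears without a run.

Dirty set: v2, v3, v6, v7, v8.
Run set: v2, v3, v7 (3 run).
Re-examined without running (cache reused): v6, v8.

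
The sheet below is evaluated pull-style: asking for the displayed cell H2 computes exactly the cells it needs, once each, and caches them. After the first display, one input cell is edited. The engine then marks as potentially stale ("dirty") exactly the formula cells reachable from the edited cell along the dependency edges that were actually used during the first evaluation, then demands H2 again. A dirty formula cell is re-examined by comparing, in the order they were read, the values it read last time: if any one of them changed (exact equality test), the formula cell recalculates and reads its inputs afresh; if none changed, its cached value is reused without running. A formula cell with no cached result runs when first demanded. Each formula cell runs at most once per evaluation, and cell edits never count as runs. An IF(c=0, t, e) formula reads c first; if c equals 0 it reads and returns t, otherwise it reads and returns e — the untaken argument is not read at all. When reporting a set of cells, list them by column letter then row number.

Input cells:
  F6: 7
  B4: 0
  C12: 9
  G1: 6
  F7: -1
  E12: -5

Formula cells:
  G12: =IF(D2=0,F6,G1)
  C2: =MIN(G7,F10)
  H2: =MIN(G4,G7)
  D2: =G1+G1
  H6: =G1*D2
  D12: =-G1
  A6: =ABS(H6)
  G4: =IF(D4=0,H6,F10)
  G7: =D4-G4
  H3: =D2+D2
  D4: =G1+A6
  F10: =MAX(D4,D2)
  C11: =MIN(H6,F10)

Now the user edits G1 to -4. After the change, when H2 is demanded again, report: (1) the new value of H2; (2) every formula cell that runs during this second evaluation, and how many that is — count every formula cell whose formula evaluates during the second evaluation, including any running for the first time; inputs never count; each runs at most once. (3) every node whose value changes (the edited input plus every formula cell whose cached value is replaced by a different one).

First demand of the output computes:
  D2 = 6 + 6 = 12
  H6 = 6 * 12 = 72
  A6 = ABS(72) = 72
  D4 = 6 + 72 = 78
  F10 = MAX(78, 12) = 78
  G4 = IF(D4=0: D4=78 -> else branch F10) = 78
  G7 = 78 - 78 = 0
  H2 = MIN(78, 0) = 0

After the edit, cleaning proceeds:
  D2: a read changed (G1 6->-4; G1 6->-4) — executes, giving -8.
  H6: a read changed (G1 6->-4; D2 12->-8) — executes, giving 32.
  A6: a read changed (H6 72->32) — executes, giving 32.
  D4: a read changed (G1 6->-4; A6 72->32) — executes, giving 28.
  F10: a read changed (D4 78->28; D2 12->-8) — executes, giving 28.
  G4: a read changed (D4 78->28; F10 78->28) — executes, giving 28.
  G7: a read changed (D4 78->28; G4 78->28) — executes, giving 0 — identical to its old value.
  H2: a read changed (G4 78->28) — executes, giving 0 — identical to its old value.

Demanding H2 again yields 0.
8 formula cells run: A6, D2, D4, F10, G4, G7, H2, H6.
The nodes whose values change: A6, D2, D4, F10, G1, G4, H6.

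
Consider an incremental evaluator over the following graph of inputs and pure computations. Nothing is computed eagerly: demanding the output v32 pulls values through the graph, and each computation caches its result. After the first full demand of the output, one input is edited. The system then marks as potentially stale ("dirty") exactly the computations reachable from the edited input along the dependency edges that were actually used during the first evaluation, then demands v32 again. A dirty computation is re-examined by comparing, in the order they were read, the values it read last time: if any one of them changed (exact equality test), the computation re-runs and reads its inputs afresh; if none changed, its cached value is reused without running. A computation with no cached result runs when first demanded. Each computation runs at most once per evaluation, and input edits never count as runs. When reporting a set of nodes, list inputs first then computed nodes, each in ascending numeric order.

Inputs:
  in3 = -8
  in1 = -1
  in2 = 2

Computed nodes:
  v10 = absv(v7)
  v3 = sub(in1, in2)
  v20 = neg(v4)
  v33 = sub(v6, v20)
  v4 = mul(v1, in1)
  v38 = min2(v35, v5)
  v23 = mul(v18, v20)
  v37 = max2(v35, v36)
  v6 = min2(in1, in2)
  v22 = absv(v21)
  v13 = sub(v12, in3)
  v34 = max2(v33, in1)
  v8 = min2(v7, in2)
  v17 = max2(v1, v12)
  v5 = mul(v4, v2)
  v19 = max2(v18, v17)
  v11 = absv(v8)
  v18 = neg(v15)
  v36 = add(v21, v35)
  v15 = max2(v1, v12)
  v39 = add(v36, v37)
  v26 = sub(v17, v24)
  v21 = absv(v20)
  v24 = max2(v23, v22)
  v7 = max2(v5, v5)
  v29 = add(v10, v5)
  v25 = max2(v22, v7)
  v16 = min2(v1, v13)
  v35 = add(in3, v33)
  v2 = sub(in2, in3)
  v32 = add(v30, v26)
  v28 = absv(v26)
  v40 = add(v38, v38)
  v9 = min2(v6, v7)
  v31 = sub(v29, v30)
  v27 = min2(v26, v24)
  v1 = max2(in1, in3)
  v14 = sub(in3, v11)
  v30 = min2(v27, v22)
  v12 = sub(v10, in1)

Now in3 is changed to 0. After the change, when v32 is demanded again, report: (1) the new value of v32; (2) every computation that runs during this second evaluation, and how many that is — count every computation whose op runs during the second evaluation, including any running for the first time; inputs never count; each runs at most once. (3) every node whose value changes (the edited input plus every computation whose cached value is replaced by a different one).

v32 now evaluates to 1.
Run set: v1, v2, v4, v5, v7, v10, v12, v15, v17, v18, v20, v21, v22, v23, v24, v26, v27, v30, v32 (19 run).
Changed values: in3, v1, v2, v4, v5, v7, v10, v12, v15, v17, v18, v20, v21, v22, v23, v24, v26, v32.

Initial pass — values computed on the first demand:
  v1 = max2(-1, -8) = -1
  v2 = sub(2, -8) = 10
  v4 = mul(-1, -1) = 1
  v5 = mul(1, 10) = 10
  v7 = max2(10, 10) = 10
  v10 = absv(10) = 10
  v12 = sub(10, -1) = 11
  v15 = max2(-1, 11) = 11
  v17 = max2(-1, 11) = 11
  v18 = neg(11) = -11
  v20 = neg(1) = -1
  v21 = absv(-1) = 1
  v22 = absv(1) = 1
  v23 = mul(-11, -1) = 11
  v24 = max2(11, 1) = 11
  v26 = sub(11, 11) = 0
  v27 = min2(0, 11) = 0
  v30 = min2(0, 1) = 0
  v32 = add(0, 0) = 0

Second demand — change propagation:
  v1: re-runs because in3 -8->0; new result 0.
  v2: re-runs because in3 -8->0; new result 2.
  v4: re-runs because v1 -1->0; new result 0.
  v5: re-runs because v4 1->0; v2 10->2; new result 0.
  v7: re-runs because v5 10->0; v5 10->0; new result 0.
  v10: re-runs because v7 10->0; new result 0.
  v12: re-runs because v10 10->0; new result 1.
  v15: re-runs because v1 -1->0; v12 11->1; new result 1.
  v17: re-runs because v1 -1->0; v12 11->1; new result 1.
  v18: re-runs because v15 11->1; new result -1.
  v20: re-runs because v4 1->0; new result 0.
  v21: re-runs because v20 -1->0; new result 0.
  v22: re-runs because v21 1->0; new result 0.
  v23: re-runs because v18 -11->-1; v20 -1->0; new result 0.
  v24: re-runs because v23 11->0; v22 1->0; new result 0.
  v26: re-runs because v17 11->1; v24 11->0; new result 1.
  v27: re-runs because v26 0->1; v24 11->0; new result 0 (unchanged).
  v30: re-runs because v22 1->0; new result 0 (unchanged).
  v32: re-runs because v26 0->1; new result 1.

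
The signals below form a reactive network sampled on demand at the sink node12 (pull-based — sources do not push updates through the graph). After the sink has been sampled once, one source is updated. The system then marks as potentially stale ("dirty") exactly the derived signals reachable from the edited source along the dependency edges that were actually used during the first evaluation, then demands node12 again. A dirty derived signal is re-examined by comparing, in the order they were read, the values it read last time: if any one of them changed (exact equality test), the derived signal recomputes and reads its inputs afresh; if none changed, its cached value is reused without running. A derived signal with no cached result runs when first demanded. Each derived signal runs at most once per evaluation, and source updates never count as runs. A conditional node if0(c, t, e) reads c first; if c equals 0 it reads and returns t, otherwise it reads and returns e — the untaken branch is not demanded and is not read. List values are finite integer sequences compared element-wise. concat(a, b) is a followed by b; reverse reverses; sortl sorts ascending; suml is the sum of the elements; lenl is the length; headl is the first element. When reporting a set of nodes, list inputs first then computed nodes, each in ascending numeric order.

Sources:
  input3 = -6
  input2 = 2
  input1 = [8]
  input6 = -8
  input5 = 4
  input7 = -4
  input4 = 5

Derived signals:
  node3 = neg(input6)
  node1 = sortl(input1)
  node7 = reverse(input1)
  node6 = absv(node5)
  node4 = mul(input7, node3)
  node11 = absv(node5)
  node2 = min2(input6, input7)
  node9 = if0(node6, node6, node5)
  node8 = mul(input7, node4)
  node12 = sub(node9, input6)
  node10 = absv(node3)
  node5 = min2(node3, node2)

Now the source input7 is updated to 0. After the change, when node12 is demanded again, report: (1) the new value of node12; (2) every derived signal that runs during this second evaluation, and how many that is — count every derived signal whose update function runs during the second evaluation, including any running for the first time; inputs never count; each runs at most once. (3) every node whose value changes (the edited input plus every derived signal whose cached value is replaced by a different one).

Initial pass — values computed on the first demand:
  node2 = min2(-8, -4) = -8
  node3 = neg(-8) = 8
  node5 = min2(8, -8) = -8
  node6 = absv(-8) = 8
  node9 = if0(node6=8 -> else branch node5) = -8
  node12 = sub(-8, -8) = 0

Second demand — change propagation:
  node2: re-runs because input7 -4->0; new result -8 (unchanged).
  node5: re-examined; everything it read last time is the same (node3 unchanged, node2 unchanged) — cache -8 kept, no run.
  node6: re-examined; everything it read last time is the same (node5 unchanged) — cache 8 kept, no run.
  node9: re-examined; everything it read last time is the same (node6 unchanged, node5 unchanged) — cache -8 kept, no run.
  node12: re-examined; everything it read last time is the same (node9 unchanged, input6 unchanged) — cache 0 kept, no run.

The important point: node2 recomputes to an identical value, and the output ends up unchanged.

node12 now evaluates to 0.
Run set: node2 (1 run).
Changed values: input7.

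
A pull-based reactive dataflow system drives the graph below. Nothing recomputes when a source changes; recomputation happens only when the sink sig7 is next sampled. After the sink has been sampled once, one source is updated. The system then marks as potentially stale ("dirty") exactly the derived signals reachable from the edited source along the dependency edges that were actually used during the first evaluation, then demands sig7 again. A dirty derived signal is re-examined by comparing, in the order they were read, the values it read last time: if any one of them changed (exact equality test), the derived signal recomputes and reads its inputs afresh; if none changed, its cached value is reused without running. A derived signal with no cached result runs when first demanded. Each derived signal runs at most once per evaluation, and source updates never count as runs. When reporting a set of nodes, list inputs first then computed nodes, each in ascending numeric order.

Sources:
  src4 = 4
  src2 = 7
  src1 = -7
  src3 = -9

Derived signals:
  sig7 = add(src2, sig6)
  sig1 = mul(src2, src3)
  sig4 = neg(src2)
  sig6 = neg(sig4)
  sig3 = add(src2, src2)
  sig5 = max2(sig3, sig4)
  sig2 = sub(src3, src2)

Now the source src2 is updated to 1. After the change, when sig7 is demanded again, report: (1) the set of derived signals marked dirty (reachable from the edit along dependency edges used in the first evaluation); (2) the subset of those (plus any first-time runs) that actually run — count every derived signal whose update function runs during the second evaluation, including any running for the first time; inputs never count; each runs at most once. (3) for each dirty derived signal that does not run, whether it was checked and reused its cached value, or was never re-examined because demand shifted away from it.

Marked dirty: sig4, sig6, sig7.
Derived signals that run: sig4, sig6, sig7 — 3 in total.
Every dirty derived signal ran.

First evaluation (everything demanded from the output):
  sig4 = neg(7) = -7
  sig6 = neg(-7) = 7
  sig7 = add(7, 7) = 14

Propagation after the edit:
  sig4: runs — src2 7->1; result -1.
  sig6: runs — sig4 -7->-1; result 1.
  sig7: runs — src2 7->1; sig6 7->1; result 2.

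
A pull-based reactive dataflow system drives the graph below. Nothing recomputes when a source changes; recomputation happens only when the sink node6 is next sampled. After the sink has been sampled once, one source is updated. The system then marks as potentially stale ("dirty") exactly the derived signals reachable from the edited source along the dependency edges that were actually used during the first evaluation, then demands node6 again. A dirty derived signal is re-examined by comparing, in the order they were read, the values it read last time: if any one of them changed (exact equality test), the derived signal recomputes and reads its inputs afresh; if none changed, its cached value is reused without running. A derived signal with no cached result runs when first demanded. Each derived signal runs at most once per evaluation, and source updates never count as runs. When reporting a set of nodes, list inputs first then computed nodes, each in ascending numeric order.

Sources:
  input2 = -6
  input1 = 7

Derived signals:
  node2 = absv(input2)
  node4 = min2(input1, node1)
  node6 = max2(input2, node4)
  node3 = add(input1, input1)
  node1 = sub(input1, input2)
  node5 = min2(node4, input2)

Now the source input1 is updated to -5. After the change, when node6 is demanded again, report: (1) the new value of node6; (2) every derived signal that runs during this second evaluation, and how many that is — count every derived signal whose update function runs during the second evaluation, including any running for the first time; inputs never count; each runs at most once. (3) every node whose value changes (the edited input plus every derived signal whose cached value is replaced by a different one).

First evaluation (everything demanded from the output):
  node1 = sub(7, -6) = 13
  node4 = min2(7, 13) = 7
  node6 = max2(-6, 7) = 7

Propagation after the edit:
  node1: runs — input1 7->-5; result 1.
  node4: runs — input1 7->-5; node1 13->1; result -5.
  node6: runs — node4 7->-5; result -5.

New value of node6: -5.
Derived signals that run: node1, node4, node6 — 3 in total.
Values that change: input1, node1, node4, node6.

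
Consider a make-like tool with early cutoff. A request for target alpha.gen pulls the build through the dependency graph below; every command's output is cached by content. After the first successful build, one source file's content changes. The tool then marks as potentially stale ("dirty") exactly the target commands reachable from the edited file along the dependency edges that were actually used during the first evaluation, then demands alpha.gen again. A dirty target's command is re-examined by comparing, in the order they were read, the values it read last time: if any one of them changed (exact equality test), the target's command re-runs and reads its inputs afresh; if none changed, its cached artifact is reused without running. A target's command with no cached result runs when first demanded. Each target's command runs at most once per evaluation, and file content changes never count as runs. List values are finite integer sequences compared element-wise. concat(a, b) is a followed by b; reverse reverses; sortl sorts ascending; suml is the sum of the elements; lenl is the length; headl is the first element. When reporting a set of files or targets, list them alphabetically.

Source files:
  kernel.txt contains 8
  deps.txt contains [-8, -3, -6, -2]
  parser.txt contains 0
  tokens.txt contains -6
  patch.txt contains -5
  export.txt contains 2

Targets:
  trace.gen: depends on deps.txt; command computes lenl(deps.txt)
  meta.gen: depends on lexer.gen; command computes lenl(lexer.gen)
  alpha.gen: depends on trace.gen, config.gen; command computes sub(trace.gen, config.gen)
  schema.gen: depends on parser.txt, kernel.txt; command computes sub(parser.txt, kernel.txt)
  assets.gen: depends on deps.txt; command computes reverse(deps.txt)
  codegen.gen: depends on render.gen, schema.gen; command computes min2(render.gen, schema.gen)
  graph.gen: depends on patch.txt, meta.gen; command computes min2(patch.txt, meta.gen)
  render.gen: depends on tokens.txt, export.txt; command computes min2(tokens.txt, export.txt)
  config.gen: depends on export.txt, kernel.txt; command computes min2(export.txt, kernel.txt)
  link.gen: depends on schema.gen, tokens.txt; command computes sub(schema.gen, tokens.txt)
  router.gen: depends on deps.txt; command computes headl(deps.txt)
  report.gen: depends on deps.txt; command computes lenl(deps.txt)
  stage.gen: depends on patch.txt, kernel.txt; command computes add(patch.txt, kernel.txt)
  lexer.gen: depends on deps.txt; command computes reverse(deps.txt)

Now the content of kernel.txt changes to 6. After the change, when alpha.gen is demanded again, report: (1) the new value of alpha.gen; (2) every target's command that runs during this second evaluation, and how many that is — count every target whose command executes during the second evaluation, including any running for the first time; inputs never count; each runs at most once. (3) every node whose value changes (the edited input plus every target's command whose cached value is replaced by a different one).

First demand of the output computes:
  config.gen = min2(2, 8) = 2
  trace.gen = lenl([-8, -3, -6, -2]) = 4
  alpha.gen = sub(4, 2) = 2

After the edit, cleaning proceeds:
  config.gen: a read changed (kernel.txt 8->6) — executes, giving 2 — identical to its old value.
  alpha.gen: dirty, but its reads are unchanged (trace.gen unchanged, config.gen unchanged); cached 2 stands.

Note the absorption at config.gen: it re-runs yet its value is the same, leaving the output's value untouched.

Demanding alpha.gen again yields 2.
1 target commands run: config.gen.
The nodes whose values change: kernel.txt.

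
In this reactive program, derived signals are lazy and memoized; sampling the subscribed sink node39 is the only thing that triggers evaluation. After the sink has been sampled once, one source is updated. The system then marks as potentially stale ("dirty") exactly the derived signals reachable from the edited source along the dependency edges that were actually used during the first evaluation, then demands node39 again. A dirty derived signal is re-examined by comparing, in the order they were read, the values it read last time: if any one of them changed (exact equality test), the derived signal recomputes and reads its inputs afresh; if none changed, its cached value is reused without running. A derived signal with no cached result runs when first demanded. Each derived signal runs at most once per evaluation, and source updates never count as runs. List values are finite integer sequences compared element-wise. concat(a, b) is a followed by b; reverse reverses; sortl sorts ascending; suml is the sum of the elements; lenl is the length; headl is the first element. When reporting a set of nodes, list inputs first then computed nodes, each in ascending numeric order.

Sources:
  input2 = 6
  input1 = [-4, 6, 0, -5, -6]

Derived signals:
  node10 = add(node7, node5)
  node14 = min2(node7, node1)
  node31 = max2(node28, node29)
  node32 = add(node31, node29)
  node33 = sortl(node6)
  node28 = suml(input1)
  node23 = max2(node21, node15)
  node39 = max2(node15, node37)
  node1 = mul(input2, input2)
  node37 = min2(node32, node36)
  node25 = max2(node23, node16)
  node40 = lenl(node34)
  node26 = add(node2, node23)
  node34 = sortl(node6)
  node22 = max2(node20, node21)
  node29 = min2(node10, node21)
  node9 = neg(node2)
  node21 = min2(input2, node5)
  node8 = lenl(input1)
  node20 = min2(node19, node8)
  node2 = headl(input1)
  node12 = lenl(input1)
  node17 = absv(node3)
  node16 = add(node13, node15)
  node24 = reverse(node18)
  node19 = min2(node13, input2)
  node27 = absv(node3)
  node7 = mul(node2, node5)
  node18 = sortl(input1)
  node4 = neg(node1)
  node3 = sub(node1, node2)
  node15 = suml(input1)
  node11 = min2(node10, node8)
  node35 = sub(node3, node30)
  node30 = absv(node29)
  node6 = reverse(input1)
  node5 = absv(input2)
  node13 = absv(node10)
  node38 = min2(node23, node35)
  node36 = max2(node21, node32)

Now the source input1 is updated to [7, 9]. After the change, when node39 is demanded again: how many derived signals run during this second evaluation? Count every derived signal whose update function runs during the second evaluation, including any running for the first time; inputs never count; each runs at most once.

11 derived signals run: node2, node7, node10, node15, node28, node29, node31, node32, node36, node37, node39.

First demand of the output computes:
  node2 = headl([-4, 6, 0, -5, -6]) = -4
  node5 = absv(6) = 6
  node7 = mul(-4, 6) = -24
  node10 = add(-24, 6) = -18
  node15 = suml([-4, 6, 0, -5, -6]) = -9
  node21 = min2(6, 6) = 6
  node28 = suml([-4, 6, 0, -5, -6]) = -9
  node29 = min2(-18, 6) = -18
  node31 = max2(-9, -18) = -9
  node32 = add(-9, -18) = -27
  node36 = max2(6, -27) = 6
  node37 = min2(-27, 6) = -27
  node39 = max2(-9, -27) = -9

After the edit, cleaning proceeds:
  node2: a read changed (input1 [-4, 6, 0, -5, -6]->[7, 9]) — executes, giving 7.
  node7: a read changed (node2 -4->7) — executes, giving 42.
  node10: a read changed (node7 -24->42) — executes, giving 48.
  node15: a read changed (input1 [-4, 6, 0, -5, -6]->[7, 9]) — executes, giving 16.
  node28: a read changed (input1 [-4, 6, 0, -5, -6]->[7, 9]) — executes, giving 16.
  node29: a read changed (node10 -18->48) — executes, giving 6.
  node31: a read changed (node28 -9->16; node29 -18->6) — executes, giving 16.
  node32: a read changed (node31 -9->16; node29 -18->6) — executes, giving 22.
  node36: a read changed (node32 -27->22) — executes, giving 22.
  node37: a read changed (node32 -27->22; node36 6->22) — executes, giving 22.
  node39: a read changed (node15 -9->16; node37 -27->22) — executes, giving 22.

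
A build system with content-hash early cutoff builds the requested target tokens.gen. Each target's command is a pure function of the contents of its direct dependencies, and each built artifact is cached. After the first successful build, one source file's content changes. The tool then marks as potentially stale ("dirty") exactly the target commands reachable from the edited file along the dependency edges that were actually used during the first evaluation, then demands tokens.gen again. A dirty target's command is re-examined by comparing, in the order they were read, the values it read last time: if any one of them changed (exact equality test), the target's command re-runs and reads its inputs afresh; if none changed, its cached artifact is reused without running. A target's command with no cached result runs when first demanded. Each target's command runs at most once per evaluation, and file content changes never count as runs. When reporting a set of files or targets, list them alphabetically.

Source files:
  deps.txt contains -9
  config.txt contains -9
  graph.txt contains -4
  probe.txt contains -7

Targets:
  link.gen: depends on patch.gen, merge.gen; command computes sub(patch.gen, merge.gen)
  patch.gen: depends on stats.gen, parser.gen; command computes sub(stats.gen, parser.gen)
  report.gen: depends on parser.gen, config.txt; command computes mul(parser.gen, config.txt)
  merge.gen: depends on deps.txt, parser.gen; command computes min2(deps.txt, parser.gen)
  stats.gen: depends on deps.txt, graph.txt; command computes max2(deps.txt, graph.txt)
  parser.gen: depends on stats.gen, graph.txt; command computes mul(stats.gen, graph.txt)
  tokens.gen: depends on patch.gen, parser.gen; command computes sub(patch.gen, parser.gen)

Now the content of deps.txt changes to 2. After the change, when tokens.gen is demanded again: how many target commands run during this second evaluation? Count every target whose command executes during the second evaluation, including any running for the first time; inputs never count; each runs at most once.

First evaluation (everything demanded from the output):
  stats.gen = max2(-9, -4) = -4
  parser.gen = mul(-4, -4) = 16
  patch.gen = sub(-4, 16) = -20
  tokens.gen = sub(-20, 16) = -36

Propagation after the edit:
  stats.gen: runs — deps.txt -9->2; result 2.
  parser.gen: runs — stats.gen -4->2; result -8.
  patch.gen: runs — stats.gen -4->2; parser.gen 16->-8; result 10.
  tokens.gen: runs — patch.gen -20->10; parser.gen 16->-8; result 18.

Target commands that run: parser.gen, patch.gen, stats.gen, tokens.gen — 4 in total.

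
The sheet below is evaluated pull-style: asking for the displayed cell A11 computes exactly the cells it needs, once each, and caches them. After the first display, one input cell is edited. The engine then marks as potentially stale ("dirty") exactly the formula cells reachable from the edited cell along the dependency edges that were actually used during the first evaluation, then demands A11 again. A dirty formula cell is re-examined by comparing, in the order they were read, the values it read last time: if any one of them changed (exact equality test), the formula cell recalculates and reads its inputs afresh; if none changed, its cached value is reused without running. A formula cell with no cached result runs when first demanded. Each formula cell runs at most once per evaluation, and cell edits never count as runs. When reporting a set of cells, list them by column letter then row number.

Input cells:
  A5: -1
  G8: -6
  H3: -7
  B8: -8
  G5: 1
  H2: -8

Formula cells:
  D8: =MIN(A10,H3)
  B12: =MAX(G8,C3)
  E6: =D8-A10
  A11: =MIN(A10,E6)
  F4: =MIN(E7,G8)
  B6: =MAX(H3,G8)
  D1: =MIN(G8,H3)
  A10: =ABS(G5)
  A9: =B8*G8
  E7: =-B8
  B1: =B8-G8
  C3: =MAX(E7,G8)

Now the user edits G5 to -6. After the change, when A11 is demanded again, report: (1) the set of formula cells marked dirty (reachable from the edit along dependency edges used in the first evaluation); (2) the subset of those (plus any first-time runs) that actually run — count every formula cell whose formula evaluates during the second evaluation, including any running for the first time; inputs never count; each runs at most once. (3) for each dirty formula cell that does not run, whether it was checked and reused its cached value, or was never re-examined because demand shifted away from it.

The edit dirties: A10, A11, D8, E6.
4 formula cells run: A10, A11, D8, E6.
No dirty formula cell escaped a run.

First demand of the output computes:
  A10 = ABS(1) = 1
  D8 = MIN(1, -7) = -7
  E6 = -7 - 1 = -8
  A11 = MIN(1, -8) = -8

After the edit, cleaning proceeds:
  A10: a read changed (G5 1->-6) — executes, giving 6.
  D8: a read changed (A10 1->6) — executes, giving -7 — identical to its old value.
  E6: a read changed (A10 1->6) — executes, giving -13.
  A11: a read changed (A10 1->6; E6 -8->-13) — executes, giving -13.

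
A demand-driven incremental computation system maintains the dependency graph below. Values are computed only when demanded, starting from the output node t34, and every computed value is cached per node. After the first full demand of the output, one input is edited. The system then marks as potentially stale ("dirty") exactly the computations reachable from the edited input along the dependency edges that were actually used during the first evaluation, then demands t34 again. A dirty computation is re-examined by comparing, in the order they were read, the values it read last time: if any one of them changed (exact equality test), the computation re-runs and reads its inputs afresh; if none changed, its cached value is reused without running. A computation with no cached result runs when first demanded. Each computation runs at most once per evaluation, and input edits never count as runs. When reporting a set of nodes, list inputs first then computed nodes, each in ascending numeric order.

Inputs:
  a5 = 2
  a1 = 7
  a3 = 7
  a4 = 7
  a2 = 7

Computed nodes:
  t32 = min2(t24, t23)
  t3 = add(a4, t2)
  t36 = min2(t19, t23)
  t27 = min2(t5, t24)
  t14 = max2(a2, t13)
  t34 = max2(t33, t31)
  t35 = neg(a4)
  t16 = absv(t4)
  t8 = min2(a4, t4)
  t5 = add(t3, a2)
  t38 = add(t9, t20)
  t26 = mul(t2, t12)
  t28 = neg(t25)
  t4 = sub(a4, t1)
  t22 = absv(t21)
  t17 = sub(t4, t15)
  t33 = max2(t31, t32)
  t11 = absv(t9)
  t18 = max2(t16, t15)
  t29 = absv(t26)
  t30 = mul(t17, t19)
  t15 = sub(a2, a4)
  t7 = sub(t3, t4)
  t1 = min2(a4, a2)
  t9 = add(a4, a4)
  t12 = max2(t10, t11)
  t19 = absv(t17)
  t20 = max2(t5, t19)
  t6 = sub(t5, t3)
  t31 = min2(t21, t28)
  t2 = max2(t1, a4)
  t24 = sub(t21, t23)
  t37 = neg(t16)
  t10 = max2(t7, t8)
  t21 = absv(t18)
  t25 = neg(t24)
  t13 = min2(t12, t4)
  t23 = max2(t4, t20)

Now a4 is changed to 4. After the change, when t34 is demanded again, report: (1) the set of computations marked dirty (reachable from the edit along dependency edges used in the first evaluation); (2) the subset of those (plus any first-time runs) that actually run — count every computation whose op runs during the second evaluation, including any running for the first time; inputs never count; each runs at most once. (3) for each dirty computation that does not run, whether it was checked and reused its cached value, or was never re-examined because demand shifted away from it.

Marked dirty: t1, t2, t3, t4, t5, t15, t16, t17, t18, t19, t20, t21, t23, t24, t25, t28, t31, t32, t33, t34.
Computations that run: t1, t2, t3, t4, t5, t15, t17, t18, t19, t20, t21, t23, t24, t25, t28, t31, t32, t33, t34 — 19 in total.
Checked but reused from cache: t16.
Key observation: the cutoff stops propagation at t16 — its inputs' values are unchanged, so it reuses its cache.

First evaluation (everything demanded from the output):
  t1 = min2(7, 7) = 7
  t2 = max2(7, 7) = 7
  t3 = add(7, 7) = 14
  t4 = sub(7, 7) = 0
  t5 = add(14, 7) = 21
  t15 = sub(7, 7) = 0
  t16 = absv(0) = 0
  t17 = sub(0, 0) = 0
  t18 = max2(0, 0) = 0
  t19 = absv(0) = 0
  t20 = max2(21, 0) = 21
  t21 = absv(0) = 0
  t23 = max2(0, 21) = 21
  t24 = sub(0, 21) = -21
  t25 = neg(-21) = 21
  t28 = neg(21) = -21
  t31 = min2(0, -21) = -21
  t32 = min2(-21, 21) = -21
  t33 = max2(-21, -21) = -21
  t34 = max2(-21, -21) = -21

Propagation after the edit:
  t1: runs — a4 7->4; result 4.
  t2: runs — t1 7->4; a4 7->4; result 4.
  t3: runs — a4 7->4; t2 7->4; result 8.
  t4: runs — a4 7->4; t1 7->4; result 0 (same value as before).
  t5: runs — t3 14->8; result 15.
  t15: runs — a4 7->4; result 3.
  t16: checked — values it read are unchanged (t4 unchanged); reused cached 0 without running.
  t17: runs — t15 0->3; result -3.
  t18: runs — t15 0->3; result 3.
  t19: runs — t17 0->-3; result 3.
  t20: runs — t5 21->15; t19 0->3; result 15.
  t21: runs — t18 0->3; result 3.
  t23: runs — t20 21->15; result 15.
  t24: runs — t21 0->3; t23 21->15; result -12.
  t25: runs — t24 -21->-12; result 12.
  t28: runs — t25 21->12; result -12.
  t31: runs — t21 0->3; t28 -21->-12; result -12.
  t32: runs — t24 -21->-12; t23 21->15; result -12.
  t33: runs — t31 -21->-12; t32 -21->-12; result -12.
  t34: runs — t33 -21->-12; t31 -21->-12; result -12.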